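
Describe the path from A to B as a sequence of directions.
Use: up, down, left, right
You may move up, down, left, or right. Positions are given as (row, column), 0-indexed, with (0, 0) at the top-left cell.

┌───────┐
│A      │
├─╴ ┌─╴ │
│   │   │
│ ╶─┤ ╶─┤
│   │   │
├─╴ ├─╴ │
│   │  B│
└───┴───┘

Finding the path and converting it to directions:
Path through cells: (0,0) → (0,1) → (0,2) → (0,3) → (1,3) → (1,2) → (2,2) → (2,3) → (3,3)
Directions: right, right, right, down, left, down, right, down

Solution:

┌───────┐
│A → → ↓│
├─╴ ┌─╴ │
│   │↓ ↲│
│ ╶─┤ ╶─┤
│   │↳ ↓│
├─╴ ├─╴ │
│   │  B│
└───┴───┘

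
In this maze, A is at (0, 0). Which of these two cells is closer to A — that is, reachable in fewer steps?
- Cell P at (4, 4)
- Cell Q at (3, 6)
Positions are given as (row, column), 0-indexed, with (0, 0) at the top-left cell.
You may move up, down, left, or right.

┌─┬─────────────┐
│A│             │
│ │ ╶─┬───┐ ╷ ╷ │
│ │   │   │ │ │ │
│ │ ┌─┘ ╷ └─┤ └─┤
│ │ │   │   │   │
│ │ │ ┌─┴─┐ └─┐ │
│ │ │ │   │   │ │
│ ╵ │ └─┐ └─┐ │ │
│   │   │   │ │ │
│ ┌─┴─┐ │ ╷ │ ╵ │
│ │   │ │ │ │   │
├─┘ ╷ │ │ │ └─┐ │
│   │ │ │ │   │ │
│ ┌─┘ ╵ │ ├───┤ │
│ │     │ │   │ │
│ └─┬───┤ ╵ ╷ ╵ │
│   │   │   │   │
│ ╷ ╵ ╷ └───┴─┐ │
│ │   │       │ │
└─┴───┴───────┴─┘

Shortest path A → P at (4, 4): 32 steps
Shortest path A → Q at (3, 6): 23 steps

Q is closer (23 steps vs 32 steps).

Path to P:

┌─┬─────────────┐
│A│↱ → → → → ↓  │
│ │ ╶─┬───┐ ╷ ╷ │
│↓│↑  │   │ │↓│ │
│ │ ┌─┘ ╷ └─┤ └─┤
│↓│↑│   │   │↳ ↓│
│ │ │ ┌─┴─┐ └─┐ │
│↓│↑│ │   │   │↓│
│ ╵ │ └─┐ └─┐ │ │
│↳ ↑│   │P  │ │↓│
│ ┌─┴─┐ │ ╷ │ ╵ │
│ │   │ │↑│ │  ↓│
├─┘ ╷ │ │ │ └─┐ │
│   │ │ │↑│   │↓│
│ ┌─┘ ╵ │ ├───┤ │
│ │     │↑│↓ ↰│↓│
│ └─┬───┤ ╵ ╷ ╵ │
│   │   │↑ ↲│↑ ↲│
│ ╷ ╵ ╷ └───┴─┐ │
│ │   │       │ │
└─┴───┴───────┴─┘

Path to Q:

┌─┬─────────────┐
│A│↱ → → → → ↓  │
│ │ ╶─┬───┐ ╷ ╷ │
│↓│↑  │   │ │↓│ │
│ │ ┌─┘ ╷ └─┤ └─┤
│↓│↑│   │   │↳ ↓│
│ │ │ ┌─┴─┐ └─┐ │
│↓│↑│ │   │  Q│↓│
│ ╵ │ └─┐ └─┐ │ │
│↳ ↑│   │   │↑│↓│
│ ┌─┴─┐ │ ╷ │ ╵ │
│ │   │ │ │ │↑ ↲│
├─┘ ╷ │ │ │ └─┐ │
│   │ │ │ │   │ │
│ ┌─┘ ╵ │ ├───┤ │
│ │     │ │   │ │
│ └─┬───┤ ╵ ╷ ╵ │
│   │   │   │   │
│ ╷ ╵ ╷ └───┴─┐ │
│ │   │       │ │
└─┴───┴───────┴─┘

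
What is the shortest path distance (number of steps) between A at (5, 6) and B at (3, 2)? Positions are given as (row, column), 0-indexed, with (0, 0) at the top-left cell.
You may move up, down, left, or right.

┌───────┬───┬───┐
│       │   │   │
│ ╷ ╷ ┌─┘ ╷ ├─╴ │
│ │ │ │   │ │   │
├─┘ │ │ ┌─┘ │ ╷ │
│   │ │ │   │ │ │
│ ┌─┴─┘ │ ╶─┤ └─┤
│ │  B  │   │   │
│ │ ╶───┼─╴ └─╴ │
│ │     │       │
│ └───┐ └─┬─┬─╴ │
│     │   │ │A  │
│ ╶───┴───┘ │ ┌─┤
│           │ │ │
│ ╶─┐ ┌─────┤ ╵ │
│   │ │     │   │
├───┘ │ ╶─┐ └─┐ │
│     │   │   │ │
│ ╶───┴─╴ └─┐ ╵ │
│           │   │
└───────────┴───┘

Finding path from (5, 6) to (3, 2):
Path: (5,6) → (5,7) → (4,7) → (4,6) → (4,5) → (3,5) → (3,4) → (2,4) → (2,5) → (1,5) → (0,5) → (0,4) → (1,4) → (1,3) → (2,3) → (3,3) → (3,2)
Distance: 16 steps

Solution:

┌───────┬───┬───┐
│       │↓ ↰│   │
│ ╷ ╷ ┌─┘ ╷ ├─╴ │
│ │ │ │↓ ↲│↑│   │
├─┘ │ │ ┌─┘ │ ╷ │
│   │ │↓│↱ ↑│ │ │
│ ┌─┴─┘ │ ╶─┤ └─┤
│ │  B ↲│↑ ↰│   │
│ │ ╶───┼─╴ └─╴ │
│ │     │  ↑ ← ↰│
│ └───┐ └─┬─┬─╴ │
│     │   │ │A ↑│
│ ╶───┴───┘ │ ┌─┤
│           │ │ │
│ ╶─┐ ┌─────┤ ╵ │
│   │ │     │   │
├───┘ │ ╶─┐ └─┐ │
│     │   │   │ │
│ ╶───┴─╴ └─┐ ╵ │
│           │   │
└───────────┴───┘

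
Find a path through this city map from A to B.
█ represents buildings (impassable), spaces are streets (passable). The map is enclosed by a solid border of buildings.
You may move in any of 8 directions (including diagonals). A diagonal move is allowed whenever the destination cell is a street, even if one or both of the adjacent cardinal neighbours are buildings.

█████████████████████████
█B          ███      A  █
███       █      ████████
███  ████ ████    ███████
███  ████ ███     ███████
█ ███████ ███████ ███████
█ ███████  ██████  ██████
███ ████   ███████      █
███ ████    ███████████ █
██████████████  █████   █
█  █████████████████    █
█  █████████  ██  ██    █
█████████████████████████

Finding the shortest path from A to B:
Movement: 8-directional
Path length: 20 steps
Directions: left → left → left → left → left → left → down-left → left → left → left → up-left → left → left → left → left → left → left → left → left → left

Solution:

█████████████████████████
█B←←←←←←←←← ███↙←←←←←A  █
███       █↖←←←  ████████
███  ████ ████    ███████
███  ████ ███     ███████
█ ███████ ███████ ███████
█ ███████  ██████  ██████
███ ████   ███████      █
███ ████    ███████████ █
██████████████  █████   █
█  █████████████████    █
█  █████████  ██  ██    █
█████████████████████████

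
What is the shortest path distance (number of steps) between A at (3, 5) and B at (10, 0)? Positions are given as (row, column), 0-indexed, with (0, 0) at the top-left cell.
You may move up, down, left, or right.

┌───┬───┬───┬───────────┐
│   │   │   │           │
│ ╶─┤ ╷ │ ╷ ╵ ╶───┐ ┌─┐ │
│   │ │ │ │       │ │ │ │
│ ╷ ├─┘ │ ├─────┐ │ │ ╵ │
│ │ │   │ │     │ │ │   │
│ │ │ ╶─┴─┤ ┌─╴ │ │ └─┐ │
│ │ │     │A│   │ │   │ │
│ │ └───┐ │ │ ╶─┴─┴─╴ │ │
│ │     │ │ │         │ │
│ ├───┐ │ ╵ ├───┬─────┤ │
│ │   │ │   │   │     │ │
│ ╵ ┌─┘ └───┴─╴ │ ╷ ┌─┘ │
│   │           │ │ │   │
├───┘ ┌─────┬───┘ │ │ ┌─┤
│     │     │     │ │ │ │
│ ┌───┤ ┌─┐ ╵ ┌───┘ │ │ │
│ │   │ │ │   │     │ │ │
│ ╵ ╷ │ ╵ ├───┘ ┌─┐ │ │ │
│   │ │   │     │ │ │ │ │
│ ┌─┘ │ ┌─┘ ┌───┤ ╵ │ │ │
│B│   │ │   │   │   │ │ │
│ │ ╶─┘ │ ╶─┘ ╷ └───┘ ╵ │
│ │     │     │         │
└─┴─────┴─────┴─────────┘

Finding path from (3, 5) to (10, 0):
Path: (3,5) → (2,5) → (2,6) → (2,7) → (3,7) → (3,6) → (4,6) → (4,7) → (4,8) → (4,9) → (4,10) → (3,10) → (3,9) → (2,9) → (1,9) → (0,9) → (0,10) → (0,11) → (1,11) → (2,11) → (3,11) → (4,11) → (5,11) → (6,11) → (6,10) → (7,10) → (8,10) → (9,10) → (10,10) → (11,10) → (11,9) → (11,8) → (11,7) → (10,7) → (10,6) → (11,6) → (11,5) → (11,4) → (10,4) → (10,5) → (9,5) → (9,6) → (9,7) → (8,7) → (8,8) → (8,9) → (7,9) → (6,9) → (5,9) → (5,8) → (6,8) → (7,8) → (7,7) → (7,6) → (8,6) → (8,5) → (7,5) → (7,4) → (7,3) → (8,3) → (9,3) → (10,3) → (11,3) → (11,2) → (11,1) → (10,1) → (10,2) → (9,2) → (8,2) → (8,1) → (9,1) → (9,0) → (10,0)
Distance: 72 steps

Solution:

┌───┬───┬───┬───────────┐
│   │   │   │      ↱ → ↓│
│ ╶─┤ ╷ │ ╷ ╵ ╶───┐ ┌─┐ │
│   │ │ │ │       │↑│ │↓│
│ ╷ ├─┘ │ ├─────┐ │ │ ╵ │
│ │ │   │ │↱ → ↓│ │↑│  ↓│
│ │ │ ╶─┴─┤ ┌─╴ │ │ └─┐ │
│ │ │     │A│↓ ↲│ │↑ ↰│↓│
│ │ └───┐ │ │ ╶─┴─┴─╴ │ │
│ │     │ │ │↳ → → → ↑│↓│
│ ├───┐ │ ╵ ├───┬─────┤ │
│ │   │ │   │   │↓ ↰  │↓│
│ ╵ ┌─┘ └───┴─╴ │ ╷ ┌─┘ │
│   │           │↓│↑│↓ ↲│
├───┘ ┌─────┬───┘ │ │ ┌─┤
│     │↓ ← ↰│↓ ← ↲│↑│↓│ │
│ ┌───┤ ┌─┐ ╵ ┌───┘ │ │ │
│ │↓ ↰│↓│ │↑ ↲│↱ → ↑│↓│ │
│ ╵ ╷ │ ╵ ├───┘ ┌─┐ │ │ │
│↓ ↲│↑│↓  │↱ → ↑│ │ │↓│ │
│ ┌─┘ │ ┌─┘ ┌───┤ ╵ │ │ │
│B│↱ ↑│↓│↱ ↑│↓ ↰│   │↓│ │
│ │ ╶─┘ │ ╶─┘ ╷ └───┘ ╵ │
│ │↑ ← ↲│↑ ← ↲│↑ ← ← ↲  │
└─┴─────┴─────┴─────────┘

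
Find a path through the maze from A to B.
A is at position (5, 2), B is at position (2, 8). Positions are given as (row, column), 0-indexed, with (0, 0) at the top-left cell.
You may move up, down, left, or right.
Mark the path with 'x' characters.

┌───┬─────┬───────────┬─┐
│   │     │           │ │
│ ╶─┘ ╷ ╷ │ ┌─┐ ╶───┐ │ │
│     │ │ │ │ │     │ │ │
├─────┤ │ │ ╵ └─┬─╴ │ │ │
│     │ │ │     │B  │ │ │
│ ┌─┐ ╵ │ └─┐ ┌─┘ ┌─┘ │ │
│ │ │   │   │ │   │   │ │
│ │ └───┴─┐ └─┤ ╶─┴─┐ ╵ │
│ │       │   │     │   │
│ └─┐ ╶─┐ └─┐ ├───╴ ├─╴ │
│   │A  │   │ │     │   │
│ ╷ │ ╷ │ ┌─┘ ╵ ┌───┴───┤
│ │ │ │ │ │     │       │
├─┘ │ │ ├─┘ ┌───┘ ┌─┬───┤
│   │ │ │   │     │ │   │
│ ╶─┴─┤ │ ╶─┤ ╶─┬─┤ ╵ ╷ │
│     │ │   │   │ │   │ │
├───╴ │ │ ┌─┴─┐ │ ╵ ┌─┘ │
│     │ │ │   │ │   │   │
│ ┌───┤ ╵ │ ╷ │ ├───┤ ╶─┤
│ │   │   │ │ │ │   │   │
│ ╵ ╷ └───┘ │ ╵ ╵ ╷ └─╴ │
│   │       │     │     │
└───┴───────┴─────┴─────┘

Finding the shortest path from (5, 2) to (2, 8):
Path length: 23 steps
Directions: right → down → down → down → down → down → right → up → up → up → right → up → right → right → up → right → right → up → left → left → up → right → up

Solution:

┌───┬─────┬───────────┬─┐
│   │     │           │ │
│ ╶─┘ ╷ ╷ │ ┌─┐ ╶───┐ │ │
│     │ │ │ │ │     │ │ │
├─────┤ │ │ ╵ └─┬─╴ │ │ │
│     │ │ │     │B  │ │ │
│ ┌─┐ ╵ │ └─┐ ┌─┘ ┌─┘ │ │
│ │ │   │   │ │x x│   │ │
│ │ └───┴─┐ └─┤ ╶─┴─┐ ╵ │
│ │       │   │x x x│   │
│ └─┐ ╶─┐ └─┐ ├───╴ ├─╴ │
│   │A x│   │ │x x x│   │
│ ╷ │ ╷ │ ┌─┘ ╵ ┌───┴───┤
│ │ │ │x│ │x x x│       │
├─┘ │ │ ├─┘ ┌───┘ ┌─┬───┤
│   │ │x│x x│     │ │   │
│ ╶─┴─┤ │ ╶─┤ ╶─┬─┤ ╵ ╷ │
│     │x│x  │   │ │   │ │
├───╴ │ │ ┌─┴─┐ │ ╵ ┌─┘ │
│     │x│x│   │ │   │   │
│ ┌───┤ ╵ │ ╷ │ ├───┤ ╶─┤
│ │   │x x│ │ │ │   │   │
│ ╵ ╷ └───┘ │ ╵ ╵ ╷ └─╴ │
│   │       │     │     │
└───┴───────┴─────┴─────┘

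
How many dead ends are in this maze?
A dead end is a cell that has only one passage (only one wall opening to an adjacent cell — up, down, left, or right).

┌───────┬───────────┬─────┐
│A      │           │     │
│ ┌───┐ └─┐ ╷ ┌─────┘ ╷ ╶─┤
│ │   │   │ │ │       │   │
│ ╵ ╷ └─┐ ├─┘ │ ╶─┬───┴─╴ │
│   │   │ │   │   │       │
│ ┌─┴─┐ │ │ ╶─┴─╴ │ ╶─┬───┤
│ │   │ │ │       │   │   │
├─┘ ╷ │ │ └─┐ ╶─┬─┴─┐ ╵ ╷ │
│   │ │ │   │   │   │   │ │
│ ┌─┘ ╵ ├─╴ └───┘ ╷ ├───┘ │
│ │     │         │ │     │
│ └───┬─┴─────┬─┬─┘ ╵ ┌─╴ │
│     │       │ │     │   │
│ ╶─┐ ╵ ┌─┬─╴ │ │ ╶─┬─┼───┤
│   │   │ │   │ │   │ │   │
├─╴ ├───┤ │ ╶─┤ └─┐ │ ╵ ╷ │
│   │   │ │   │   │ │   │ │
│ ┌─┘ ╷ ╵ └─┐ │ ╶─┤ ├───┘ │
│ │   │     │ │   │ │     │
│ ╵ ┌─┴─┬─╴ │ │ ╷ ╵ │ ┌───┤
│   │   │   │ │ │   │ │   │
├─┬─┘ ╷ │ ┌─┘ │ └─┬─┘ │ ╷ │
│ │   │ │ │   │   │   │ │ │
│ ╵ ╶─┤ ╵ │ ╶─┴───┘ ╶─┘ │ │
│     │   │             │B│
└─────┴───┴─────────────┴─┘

Checking each cell for number of passages:

Dead ends found at positions:
  (0, 4)
  (0, 9)
  (0, 12)
  (1, 5)
  (3, 0)
  (4, 7)
  (5, 1)
  (5, 4)
  (6, 7)
  (6, 11)
  (7, 4)
  (7, 10)
  (8, 8)
  (11, 0)
  (11, 8)
  (12, 2)
  (12, 12)
Total dead ends: 17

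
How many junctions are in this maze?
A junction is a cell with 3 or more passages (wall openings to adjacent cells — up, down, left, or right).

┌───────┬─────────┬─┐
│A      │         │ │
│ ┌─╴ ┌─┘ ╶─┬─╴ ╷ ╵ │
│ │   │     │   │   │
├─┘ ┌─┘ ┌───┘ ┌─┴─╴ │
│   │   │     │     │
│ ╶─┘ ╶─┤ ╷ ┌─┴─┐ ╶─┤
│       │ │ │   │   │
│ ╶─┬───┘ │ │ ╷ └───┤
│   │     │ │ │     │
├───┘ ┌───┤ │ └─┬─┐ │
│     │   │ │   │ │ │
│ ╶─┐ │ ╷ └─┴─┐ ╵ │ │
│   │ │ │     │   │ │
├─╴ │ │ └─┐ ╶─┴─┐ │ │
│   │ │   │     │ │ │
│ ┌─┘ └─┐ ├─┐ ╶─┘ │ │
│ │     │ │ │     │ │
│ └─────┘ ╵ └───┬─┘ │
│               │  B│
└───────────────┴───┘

Checking each cell for number of passages:

Junctions found (3+ passages):
  (0, 2): 3 passages
  (0, 7): 3 passages
  (1, 4): 3 passages
  (1, 9): 3 passages
  (2, 5): 3 passages
  (2, 8): 3 passages
  (3, 0): 3 passages
  (3, 2): 3 passages
  (5, 2): 3 passages
  (6, 5): 3 passages
  (6, 8): 3 passages
  (7, 6): 3 passages
  (8, 2): 3 passages
  (9, 4): 3 passages
  (9, 5): 3 passages
Total junctions: 15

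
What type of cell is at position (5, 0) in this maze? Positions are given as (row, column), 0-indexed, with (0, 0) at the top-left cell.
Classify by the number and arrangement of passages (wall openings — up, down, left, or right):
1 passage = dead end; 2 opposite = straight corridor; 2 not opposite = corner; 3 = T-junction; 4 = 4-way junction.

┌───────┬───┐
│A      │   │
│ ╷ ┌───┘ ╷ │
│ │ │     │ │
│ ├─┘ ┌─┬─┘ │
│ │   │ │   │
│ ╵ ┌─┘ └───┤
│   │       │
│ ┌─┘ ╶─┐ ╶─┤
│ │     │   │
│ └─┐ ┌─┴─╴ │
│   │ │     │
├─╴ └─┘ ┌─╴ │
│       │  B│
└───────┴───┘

Checking cell at (5, 0):
Number of passages: 2
Cell type: corner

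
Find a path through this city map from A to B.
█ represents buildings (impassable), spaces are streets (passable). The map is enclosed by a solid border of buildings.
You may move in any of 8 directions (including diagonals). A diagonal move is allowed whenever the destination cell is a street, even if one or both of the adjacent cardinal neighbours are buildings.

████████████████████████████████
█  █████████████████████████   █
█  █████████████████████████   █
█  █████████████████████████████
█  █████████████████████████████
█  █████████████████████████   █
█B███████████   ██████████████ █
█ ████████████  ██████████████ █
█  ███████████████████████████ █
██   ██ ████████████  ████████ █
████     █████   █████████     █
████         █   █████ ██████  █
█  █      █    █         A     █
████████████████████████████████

Finding the shortest path from A to B:
Movement: 8-directional
Path length: 25 steps
Directions: left → left → left → left → left → left → left → left → left → up-left → left → down-left → left → left → up-left → left → left → left → left → left → up-left → up-left → up-left → up-left → up

Solution:

████████████████████████████████
█  █████████████████████████   █
█  █████████████████████████   █
█  █████████████████████████████
█  █████████████████████████████
█  █████████████████████████   █
█B███████████   ██████████████ █
█↑████████████  ██████████████ █
█ ↖███████████████████████████ █
██ ↖ ██ ████████████  ████████ █
████↖    █████   █████████     █
████ ↖←←←←←  █↙← █████ ██████  █
█  █      █↖←← █↖←←←←←←←←A     █
████████████████████████████████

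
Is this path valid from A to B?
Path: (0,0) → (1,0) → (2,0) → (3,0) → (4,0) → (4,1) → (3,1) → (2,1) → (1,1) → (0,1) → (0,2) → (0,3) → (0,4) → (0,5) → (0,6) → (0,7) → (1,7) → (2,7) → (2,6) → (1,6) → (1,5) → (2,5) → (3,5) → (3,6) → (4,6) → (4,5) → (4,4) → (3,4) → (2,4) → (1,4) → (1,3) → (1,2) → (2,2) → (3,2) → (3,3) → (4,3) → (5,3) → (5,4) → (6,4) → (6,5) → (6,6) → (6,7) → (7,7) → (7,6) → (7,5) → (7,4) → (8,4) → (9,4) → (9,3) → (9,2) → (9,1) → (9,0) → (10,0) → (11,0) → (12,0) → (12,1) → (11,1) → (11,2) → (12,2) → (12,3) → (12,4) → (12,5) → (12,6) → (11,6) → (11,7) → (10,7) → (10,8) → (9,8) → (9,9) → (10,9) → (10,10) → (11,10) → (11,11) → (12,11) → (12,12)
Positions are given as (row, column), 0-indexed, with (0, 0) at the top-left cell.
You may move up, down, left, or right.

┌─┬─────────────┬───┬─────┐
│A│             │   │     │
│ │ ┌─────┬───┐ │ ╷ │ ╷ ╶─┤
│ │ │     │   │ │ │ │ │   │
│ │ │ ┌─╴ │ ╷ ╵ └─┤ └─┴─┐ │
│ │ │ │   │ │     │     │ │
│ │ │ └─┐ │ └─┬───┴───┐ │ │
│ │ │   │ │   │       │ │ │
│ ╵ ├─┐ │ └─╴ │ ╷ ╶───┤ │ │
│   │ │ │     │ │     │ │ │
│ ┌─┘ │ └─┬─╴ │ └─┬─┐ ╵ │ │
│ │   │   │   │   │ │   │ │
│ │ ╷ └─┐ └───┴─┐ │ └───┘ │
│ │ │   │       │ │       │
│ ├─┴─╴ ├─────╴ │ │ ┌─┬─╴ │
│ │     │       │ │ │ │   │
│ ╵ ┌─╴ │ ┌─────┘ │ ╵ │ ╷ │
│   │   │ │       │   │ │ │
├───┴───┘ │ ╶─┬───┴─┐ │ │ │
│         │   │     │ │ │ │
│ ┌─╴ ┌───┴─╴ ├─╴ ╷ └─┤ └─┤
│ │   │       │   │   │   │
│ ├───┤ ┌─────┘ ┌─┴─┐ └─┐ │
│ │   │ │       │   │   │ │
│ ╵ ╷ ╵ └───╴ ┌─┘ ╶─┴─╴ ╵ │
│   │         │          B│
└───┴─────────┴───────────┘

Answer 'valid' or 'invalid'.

Checking path validity:
Result: All consecutive moves are passable.

valid

Correct solution:

┌─┬─────────────┬───┬─────┐
│A│↱ → → → → → ↓│   │     │
│ │ ┌─────┬───┐ │ ╷ │ ╷ ╶─┤
│↓│↑│↓ ← ↰│↓ ↰│↓│ │ │ │   │
│ │ │ ┌─╴ │ ╷ ╵ └─┤ └─┴─┐ │
│↓│↑│↓│  ↑│↓│↑ ↲  │     │ │
│ │ │ └─┐ │ └─┬───┴───┐ │ │
│↓│↑│↳ ↓│↑│↳ ↓│       │ │ │
│ ╵ ├─┐ │ └─╴ │ ╷ ╶───┤ │ │
│↳ ↑│ │↓│↑ ← ↲│ │     │ │ │
│ ┌─┘ │ └─┬─╴ │ └─┬─┐ ╵ │ │
│ │   │↳ ↓│   │   │ │   │ │
│ │ ╷ └─┐ └───┴─┐ │ └───┘ │
│ │ │   │↳ → → ↓│ │       │
│ ├─┴─╴ ├─────╴ │ │ ┌─┬─╴ │
│ │     │↓ ← ← ↲│ │ │ │   │
│ ╵ ┌─╴ │ ┌─────┘ │ ╵ │ ╷ │
│   │   │↓│       │   │ │ │
├───┴───┘ │ ╶─┬───┴─┐ │ │ │
│↓ ← ← ← ↲│   │  ↱ ↓│ │ │ │
│ ┌─╴ ┌───┴─╴ ├─╴ ╷ └─┤ └─┤
│↓│   │       │↱ ↑│↳ ↓│   │
│ ├───┤ ┌─────┘ ┌─┴─┐ └─┐ │
│↓│↱ ↓│ │    ↱ ↑│   │↳ ↓│ │
│ ╵ ╷ ╵ └───╴ ┌─┘ ╶─┴─╴ ╵ │
│↳ ↑│↳ → → → ↑│        ↳ B│
└───┴─────────┴───────────┘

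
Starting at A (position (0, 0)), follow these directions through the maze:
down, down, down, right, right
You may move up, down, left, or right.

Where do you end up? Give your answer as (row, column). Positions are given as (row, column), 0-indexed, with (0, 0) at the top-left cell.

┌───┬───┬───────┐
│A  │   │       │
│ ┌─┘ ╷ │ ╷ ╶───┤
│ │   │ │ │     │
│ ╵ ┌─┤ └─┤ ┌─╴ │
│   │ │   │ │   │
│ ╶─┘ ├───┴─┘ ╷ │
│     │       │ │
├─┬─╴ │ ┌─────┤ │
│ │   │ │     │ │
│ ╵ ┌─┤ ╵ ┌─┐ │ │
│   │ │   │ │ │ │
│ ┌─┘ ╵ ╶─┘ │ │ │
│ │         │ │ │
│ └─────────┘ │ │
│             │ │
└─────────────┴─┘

Following directions step by step:
Start: (0, 0)
  down: (0, 0) → (1, 0)
  down: (1, 0) → (2, 0)
  down: (2, 0) → (3, 0)
  right: (3, 0) → (3, 1)
  right: (3, 1) → (3, 2)
Final position: (3, 2)

Path taken:

┌───┬───┬───────┐
│A  │   │       │
│ ┌─┘ ╷ │ ╷ ╶───┤
│↓│   │ │ │     │
│ ╵ ┌─┤ └─┤ ┌─╴ │
│↓  │ │   │ │   │
│ ╶─┘ ├───┴─┘ ╷ │
│↳ → B│       │ │
├─┬─╴ │ ┌─────┤ │
│ │   │ │     │ │
│ ╵ ┌─┤ ╵ ┌─┐ │ │
│   │ │   │ │ │ │
│ ┌─┘ ╵ ╶─┘ │ │ │
│ │         │ │ │
│ └─────────┘ │ │
│             │ │
└─────────────┴─┘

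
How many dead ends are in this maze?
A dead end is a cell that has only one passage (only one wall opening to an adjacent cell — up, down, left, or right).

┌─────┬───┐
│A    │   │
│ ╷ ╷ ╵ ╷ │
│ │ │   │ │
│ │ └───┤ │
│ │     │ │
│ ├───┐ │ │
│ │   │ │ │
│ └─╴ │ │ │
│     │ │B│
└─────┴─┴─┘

Checking each cell for number of passages:

Dead ends found at positions:
  (3, 1)
  (4, 3)
  (4, 4)
Total dead ends: 3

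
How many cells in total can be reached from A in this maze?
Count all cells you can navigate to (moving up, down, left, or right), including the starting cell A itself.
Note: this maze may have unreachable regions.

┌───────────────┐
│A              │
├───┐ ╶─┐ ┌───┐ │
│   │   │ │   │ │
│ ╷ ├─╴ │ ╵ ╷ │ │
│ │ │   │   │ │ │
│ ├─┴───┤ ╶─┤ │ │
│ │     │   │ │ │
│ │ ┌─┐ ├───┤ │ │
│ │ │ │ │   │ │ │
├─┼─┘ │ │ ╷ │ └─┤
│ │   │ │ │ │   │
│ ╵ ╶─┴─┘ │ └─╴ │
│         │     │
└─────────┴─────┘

Using BFS/flood-fill to find all reachable cells from A:
Maze size: 7 × 8 = 56 total cells
12 cell(s) are walled off and cannot be reached from A.
Reachable cells: 44

Reachable region (· marks reachable cells):

┌───────────────┐
│A · · · · · · ·│
├───┐ ╶─┐ ┌───┐ │
│   │· ·│·│· ·│·│
│ ╷ ├─╴ │ ╵ ╷ │ │
│ │ │· ·│· ·│·│·│
│ ├─┴───┤ ╶─┤ │ │
│ │     │· ·│·│·│
│ │ ┌─┐ ├───┤ │ │
│ │ │·│ │· ·│·│·│
├─┼─┘ │ │ ╷ │ └─┤
│·│· ·│ │·│·│· ·│
│ ╵ ╶─┴─┘ │ └─╴ │
│· · · · ·│· · ·│
└─────────┴─────┘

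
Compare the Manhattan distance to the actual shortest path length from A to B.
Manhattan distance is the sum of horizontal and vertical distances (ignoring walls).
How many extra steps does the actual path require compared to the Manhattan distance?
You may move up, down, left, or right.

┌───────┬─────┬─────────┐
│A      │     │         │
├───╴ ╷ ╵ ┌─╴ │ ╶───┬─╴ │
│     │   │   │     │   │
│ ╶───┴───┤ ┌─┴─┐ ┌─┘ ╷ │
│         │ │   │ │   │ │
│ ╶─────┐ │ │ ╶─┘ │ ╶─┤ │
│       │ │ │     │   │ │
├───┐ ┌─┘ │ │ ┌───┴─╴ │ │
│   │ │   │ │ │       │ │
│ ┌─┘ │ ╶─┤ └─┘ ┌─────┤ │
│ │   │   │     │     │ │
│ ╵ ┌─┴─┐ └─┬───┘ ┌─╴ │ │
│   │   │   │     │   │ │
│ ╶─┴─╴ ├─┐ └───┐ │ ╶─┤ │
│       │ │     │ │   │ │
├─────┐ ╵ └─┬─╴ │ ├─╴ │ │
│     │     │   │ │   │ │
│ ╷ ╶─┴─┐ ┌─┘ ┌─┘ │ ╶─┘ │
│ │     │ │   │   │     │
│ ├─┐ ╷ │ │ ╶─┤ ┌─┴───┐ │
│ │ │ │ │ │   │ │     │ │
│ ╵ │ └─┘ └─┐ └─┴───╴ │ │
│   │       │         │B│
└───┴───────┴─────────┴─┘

Manhattan distance: |11 - 0| + |11 - 0| = 22
Actual path length: 36
Extra steps: 36 - 22 = 14

Solution:

┌───────┬─────┬─────────┐
│A → → ↓│↱ → ↓│         │
├───╴ ╷ ╵ ┌─╴ │ ╶───┬─╴ │
│     │↳ ↑│↓ ↲│     │↱ ↓│
│ ╶───┴───┤ ┌─┴─┐ ┌─┘ ╷ │
│         │↓│   │ │↱ ↑│↓│
│ ╶─────┐ │ │ ╶─┘ │ ╶─┤ │
│       │ │↓│     │↑ ↰│↓│
├───┐ ┌─┘ │ │ ┌───┴─╴ │ │
│   │ │   │↓│ │↱ → → ↑│↓│
│ ┌─┘ │ ╶─┤ └─┘ ┌─────┤ │
│ │   │   │↳ → ↑│     │↓│
│ ╵ ┌─┴─┐ └─┬───┘ ┌─╴ │ │
│   │   │   │     │   │↓│
│ ╶─┴─╴ ├─┐ └───┐ │ ╶─┤ │
│       │ │     │ │   │↓│
├─────┐ ╵ └─┬─╴ │ ├─╴ │ │
│     │     │   │ │   │↓│
│ ╷ ╶─┴─┐ ┌─┘ ┌─┘ │ ╶─┘ │
│ │     │ │   │   │    ↓│
│ ├─┐ ╷ │ │ ╶─┤ ┌─┴───┐ │
│ │ │ │ │ │   │ │     │↓│
│ ╵ │ └─┘ └─┐ └─┴───╴ │ │
│   │       │         │B│
└───┴───────┴─────────┴─┘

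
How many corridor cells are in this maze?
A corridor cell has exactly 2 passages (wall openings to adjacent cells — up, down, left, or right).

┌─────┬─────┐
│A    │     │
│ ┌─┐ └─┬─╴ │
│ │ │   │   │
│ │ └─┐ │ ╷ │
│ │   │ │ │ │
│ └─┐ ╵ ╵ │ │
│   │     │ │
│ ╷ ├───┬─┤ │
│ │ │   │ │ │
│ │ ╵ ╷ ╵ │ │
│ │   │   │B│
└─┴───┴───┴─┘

Counting cells with exactly 2 passages:
Total corridor cells: 28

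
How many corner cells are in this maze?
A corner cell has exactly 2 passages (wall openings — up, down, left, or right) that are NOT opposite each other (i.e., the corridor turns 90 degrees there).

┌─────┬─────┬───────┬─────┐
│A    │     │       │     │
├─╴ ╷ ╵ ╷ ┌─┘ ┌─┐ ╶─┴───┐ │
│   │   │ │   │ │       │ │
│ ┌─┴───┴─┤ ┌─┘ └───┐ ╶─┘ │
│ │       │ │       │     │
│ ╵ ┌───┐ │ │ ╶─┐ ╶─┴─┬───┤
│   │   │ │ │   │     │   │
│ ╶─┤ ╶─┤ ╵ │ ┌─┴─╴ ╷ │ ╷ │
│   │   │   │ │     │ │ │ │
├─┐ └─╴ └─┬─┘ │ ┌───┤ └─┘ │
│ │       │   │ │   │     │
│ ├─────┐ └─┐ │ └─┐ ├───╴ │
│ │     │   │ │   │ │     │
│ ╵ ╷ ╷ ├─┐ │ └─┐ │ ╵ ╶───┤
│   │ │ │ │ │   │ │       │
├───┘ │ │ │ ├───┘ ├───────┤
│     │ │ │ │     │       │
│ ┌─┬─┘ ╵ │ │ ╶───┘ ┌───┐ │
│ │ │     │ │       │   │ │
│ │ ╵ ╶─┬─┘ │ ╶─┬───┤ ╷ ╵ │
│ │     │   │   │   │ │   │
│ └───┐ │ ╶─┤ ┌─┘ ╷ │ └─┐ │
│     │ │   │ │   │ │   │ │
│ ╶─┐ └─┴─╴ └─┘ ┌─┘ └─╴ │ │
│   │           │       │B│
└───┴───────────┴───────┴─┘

Counting corner cells (2 non-opposite passages):
Total corners: 75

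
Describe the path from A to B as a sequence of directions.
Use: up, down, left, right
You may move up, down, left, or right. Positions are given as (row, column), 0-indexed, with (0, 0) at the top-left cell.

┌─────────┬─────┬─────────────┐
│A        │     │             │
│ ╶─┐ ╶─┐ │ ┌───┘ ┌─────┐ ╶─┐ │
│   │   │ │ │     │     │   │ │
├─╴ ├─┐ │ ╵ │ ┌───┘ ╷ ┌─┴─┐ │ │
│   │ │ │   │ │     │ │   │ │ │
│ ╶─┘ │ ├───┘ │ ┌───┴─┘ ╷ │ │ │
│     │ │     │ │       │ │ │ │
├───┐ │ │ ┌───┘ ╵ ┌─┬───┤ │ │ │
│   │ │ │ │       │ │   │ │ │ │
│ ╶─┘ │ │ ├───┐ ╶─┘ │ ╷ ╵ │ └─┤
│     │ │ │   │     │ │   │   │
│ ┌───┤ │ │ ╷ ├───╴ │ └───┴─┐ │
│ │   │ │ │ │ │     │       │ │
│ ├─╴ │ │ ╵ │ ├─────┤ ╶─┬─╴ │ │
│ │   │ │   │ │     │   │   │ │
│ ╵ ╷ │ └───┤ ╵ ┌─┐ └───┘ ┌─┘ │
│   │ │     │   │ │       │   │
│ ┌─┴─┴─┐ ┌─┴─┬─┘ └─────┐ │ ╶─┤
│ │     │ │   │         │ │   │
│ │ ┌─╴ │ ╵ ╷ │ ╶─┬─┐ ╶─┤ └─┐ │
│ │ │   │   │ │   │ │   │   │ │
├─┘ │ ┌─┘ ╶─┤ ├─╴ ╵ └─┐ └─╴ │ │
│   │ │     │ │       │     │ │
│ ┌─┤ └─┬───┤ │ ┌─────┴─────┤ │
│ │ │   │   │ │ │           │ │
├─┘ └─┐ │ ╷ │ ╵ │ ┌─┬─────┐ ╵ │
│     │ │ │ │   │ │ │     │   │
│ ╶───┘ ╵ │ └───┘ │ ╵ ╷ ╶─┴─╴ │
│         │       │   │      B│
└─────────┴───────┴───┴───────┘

Finding the path and converting it to directions:
Path through cells: (0,0) → (0,1) → (0,2) → (1,2) → (1,3) → (2,3) → (3,3) → (4,3) → (5,3) → (6,3) → (7,3) → (8,3) → (8,4) → (9,4) → (10,4) → (10,5) → (9,5) → (9,6) → (10,6) → (11,6) → (12,6) → (13,6) → (13,7) → (12,7) → (11,7) → (11,8) → (10,8) → (10,7) → (9,7) → (9,8) → (9,9) → (9,10) → (10,10) → (10,11) → (11,11) → (11,12) → (11,13) → (10,13) → (10,12) → (9,12) → (8,12) → (8,11) → (8,10) → (8,9) → (7,9) → (7,8) → (7,7) → (8,7) → (8,6) → (7,6) → (6,6) → (5,6) → (5,5) → (6,5) → (7,5) → (7,4) → (6,4) → (5,4) → (4,4) → (3,4) → (3,5) → (3,6) → (2,6) → (1,6) → (1,7) → (1,8) → (0,8) → (0,9) → (0,10) → (0,11) → (0,12) → (1,12) → (1,13) → (2,13) → (3,13) → (4,13) → (5,13) → (5,14) → (6,14) → (7,14) → (8,14) → (8,13) → (9,13) → (9,14) → (10,14) → (11,14) → (12,14) → (13,14) → (14,14)
Directions: right, right, down, right, down, down, down, down, down, down, down, right, down, down, right, up, right, down, down, down, down, right, up, up, right, up, left, up, right, right, right, down, right, down, right, right, up, left, up, up, left, left, left, up, left, left, down, left, up, up, up, left, down, down, left, up, up, up, up, right, right, up, up, right, right, up, right, right, right, right, down, right, down, down, down, down, right, down, down, down, left, down, right, down, down, down, down, down

Solution:

┌─────────┬─────┬─────────────┐
│A → ↓    │     │↱ → → → ↓    │
│ ╶─┐ ╶─┐ │ ┌───┘ ┌─────┐ ╶─┐ │
│   │↳ ↓│ │ │↱ → ↑│     │↳ ↓│ │
├─╴ ├─┐ │ ╵ │ ┌───┘ ╷ ┌─┴─┐ │ │
│   │ │↓│   │↑│     │ │   │↓│ │
│ ╶─┘ │ ├───┘ │ ┌───┴─┘ ╷ │ │ │
│     │↓│↱ → ↑│ │       │ │↓│ │
├───┐ │ │ ┌───┘ ╵ ┌─┬───┤ │ │ │
│   │ │↓│↑│       │ │   │ │↓│ │
│ ╶─┘ │ │ ├───┐ ╶─┘ │ ╷ ╵ │ └─┤
│     │↓│↑│↓ ↰│     │ │   │↳ ↓│
│ ┌───┤ │ │ ╷ ├───╴ │ └───┴─┐ │
│ │   │↓│↑│↓│↑│     │       │↓│
│ ├─╴ │ │ ╵ │ ├─────┤ ╶─┬─╴ │ │
│ │   │↓│↑ ↲│↑│↓ ← ↰│   │   │↓│
│ ╵ ╷ │ └───┤ ╵ ┌─┐ └───┘ ┌─┘ │
│   │ │↳ ↓  │↑ ↲│ │↑ ← ← ↰│↓ ↲│
│ ┌─┴─┴─┐ ┌─┴─┬─┘ └─────┐ │ ╶─┤
│ │     │↓│↱ ↓│↱ → → ↓  │↑│↳ ↓│
│ │ ┌─╴ │ ╵ ╷ │ ╶─┬─┐ ╶─┤ └─┐ │
│ │ │   │↳ ↑│↓│↑ ↰│ │↳ ↓│↑ ↰│↓│
├─┘ │ ┌─┘ ╶─┤ ├─╴ ╵ └─┐ └─╴ │ │
│   │ │     │↓│↱ ↑    │↳ → ↑│↓│
│ ┌─┤ └─┬───┤ │ ┌─────┴─────┤ │
│ │ │   │   │↓│↑│           │↓│
├─┘ └─┐ │ ╷ │ ╵ │ ┌─┬─────┐ ╵ │
│     │ │ │ │↳ ↑│ │ │     │  ↓│
│ ╶───┘ ╵ │ └───┘ │ ╵ ╷ ╶─┴─╴ │
│         │       │   │      B│
└─────────┴───────┴───┴───────┘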